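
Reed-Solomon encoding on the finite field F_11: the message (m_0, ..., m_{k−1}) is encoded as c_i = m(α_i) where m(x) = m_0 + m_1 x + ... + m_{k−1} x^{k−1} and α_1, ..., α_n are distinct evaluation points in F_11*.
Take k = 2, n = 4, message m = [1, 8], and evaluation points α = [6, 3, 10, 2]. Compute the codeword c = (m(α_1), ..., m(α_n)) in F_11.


c = [5, 3, 4, 6]

Message polynomial: m(x) = 1 + 8·x (mod 11).
For each evaluation point α_i, compute m(α_i) mod 11:
  α_1 = 6: Horner steps 8 → 5, so m(6) = 5.
  α_2 = 3: Horner steps 8 → 3, so m(3) = 3.
  α_3 = 10: Horner steps 8 → 4, so m(10) = 4.
  α_4 = 2: Horner steps 8 → 6, so m(2) = 6.
Codeword c = [5, 3, 4, 6] ∈ F_11^4.


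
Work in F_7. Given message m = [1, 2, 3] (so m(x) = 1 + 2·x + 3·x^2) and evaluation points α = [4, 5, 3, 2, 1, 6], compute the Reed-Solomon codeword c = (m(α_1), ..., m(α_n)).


c = [1, 2, 6, 3, 6, 2]

Message polynomial: m(x) = 1 + 2·x + 3·x^2 (mod 7).
For each evaluation point α_i, compute m(α_i) mod 7:
  α_1 = 4: Horner steps 3 → 0 → 1, so m(4) = 1.
  α_2 = 5: Horner steps 3 → 3 → 2, so m(5) = 2.
  α_3 = 3: Horner steps 3 → 4 → 6, so m(3) = 6.
  α_4 = 2: Horner steps 3 → 1 → 3, so m(2) = 3.
  α_5 = 1: Horner steps 3 → 5 → 6, so m(1) = 6.
  α_6 = 6: Horner steps 3 → 6 → 2, so m(6) = 2.
Codeword c = [1, 2, 6, 3, 6, 2] ∈ F_7^6.


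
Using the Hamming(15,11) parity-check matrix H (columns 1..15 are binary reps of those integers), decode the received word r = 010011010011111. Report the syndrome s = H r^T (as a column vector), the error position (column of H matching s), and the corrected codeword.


s = (0, 0, 1, 0)^T, error position = 2, corrected codeword c = 000011010011111

Compute s = H r^T mod 2 one row at a time:
  s_1 = 1 + 0 + 0 + 1 + 1 + 1 + 1 + 1 = 6 ≡ 0 (mod 2).
  s_2 = 0 + 1 + 1 + 0 + 1 + 1 + 1 + 1 = 6 ≡ 0 (mod 2).
  s_3 = 1 + 0 + 1 + 0 + 0 + 1 + 1 + 1 = 5 ≡ 1 (mod 2).
  s_4 = 0 + 0 + 1 + 0 + 0 + 1 + 1 + 1 = 4 ≡ 0 (mod 2).
s = (0, 0, 1, 0)^T — this equals column 2 of H (binary 0010), so error is at position 2.
Correct: flip bit 2 of r = 010011010011111 to get c = 000011010011111.


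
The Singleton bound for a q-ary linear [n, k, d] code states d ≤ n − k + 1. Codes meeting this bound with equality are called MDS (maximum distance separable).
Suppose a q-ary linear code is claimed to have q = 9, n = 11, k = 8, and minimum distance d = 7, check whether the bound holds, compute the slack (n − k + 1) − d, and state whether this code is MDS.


Singleton RHS = n − k + 1 = 4, slack = -3, bound violated (no such code; not MDS).

Singleton bound: d ≤ n − k + 1.
Here n = 11, k = 8, so n − k + 1 = 4.
Given d = 7, check d ≤ 4: NO.
Slack = (n − k + 1) − d = -3.
The slack is negative: d = 7 exceeds n − k + 1 = 4 by 3, so the Singleton bound is violated and no linear [11, 8, 7]_9 code can exist. In particular it is not MDS (MDS requires d = n − k + 1 exactly).
Description: the claimed parameters are [11, 8, 7]_9; such a code would be impossible (violates the Singleton bound).


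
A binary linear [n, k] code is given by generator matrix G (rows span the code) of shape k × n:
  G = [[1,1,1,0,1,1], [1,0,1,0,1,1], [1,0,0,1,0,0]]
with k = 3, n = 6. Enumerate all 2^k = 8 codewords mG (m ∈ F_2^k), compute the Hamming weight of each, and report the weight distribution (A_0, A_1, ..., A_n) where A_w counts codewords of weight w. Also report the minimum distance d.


Weight distribution: A_0 = 1, A_1 = 1, A_2 = 1, A_3 = 1, A_4 = 2, A_5 = 2. Minimum distance d = 1.

Enumerate all 2^3 = 8 messages m ∈ F_2^3.
For each, compute codeword c = mG in F_2^6, then tally its weight.
  m = 000 → c = 000000, weight = 0.
  m = 100 → c = 111011, weight = 5.
  m = 010 → c = 101011, weight = 4.
  m = 110 → c = 010000, weight = 1.
  m = 001 → c = 100100, weight = 2.
  m = 101 → c = 011111, weight = 5.
  m = 011 → c = 001111, weight = 4.
  m = 111 → c = 110100, weight = 3.
Tally weights:
  weight 0: 1 codewords.
  weight 1: 1 codewords.
  weight 2: 1 codewords.
  weight 3: 1 codewords.
  weight 4: 2 codewords.
  weight 5: 2 codewords.
Minimum distance d = smallest w > 0 with A_w > 0 = 1.
Sanity: Σ A_w = 8 = 2^3 = 8 ✓.


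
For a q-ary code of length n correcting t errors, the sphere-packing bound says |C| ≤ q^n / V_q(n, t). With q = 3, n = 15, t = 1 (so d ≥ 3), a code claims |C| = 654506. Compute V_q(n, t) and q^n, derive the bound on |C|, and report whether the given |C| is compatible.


V_q(n, t) = 31, q^n = 14348907, Hamming bound = 462867, |C| = 654506 > bound (violated).

Step 1: Compute V_q(n, t) = Σ_{j=0}^1 C(n, j) (q−1)^j.
  j = 0: C(15,0)·(2)^0 = 1·1 = 1.
  j = 1: C(15,1)·(2)^1 = 15·2 = 30.
  V_q(n, t) = 1 + 30 = 31.
Step 2: q^n = 3^15 = 14348907.
Step 3: Hamming bound ⌊q^n / V_q(n,t)⌋ = ⌊14348907/31⌋ = 462867.
Step 4: Compare |C| = 654506 to 462867: violated.
The claimed |C| lies above the Hamming bound, so no 3-ary code of length 15 with d ≥ 3 can have 654506 codewords.


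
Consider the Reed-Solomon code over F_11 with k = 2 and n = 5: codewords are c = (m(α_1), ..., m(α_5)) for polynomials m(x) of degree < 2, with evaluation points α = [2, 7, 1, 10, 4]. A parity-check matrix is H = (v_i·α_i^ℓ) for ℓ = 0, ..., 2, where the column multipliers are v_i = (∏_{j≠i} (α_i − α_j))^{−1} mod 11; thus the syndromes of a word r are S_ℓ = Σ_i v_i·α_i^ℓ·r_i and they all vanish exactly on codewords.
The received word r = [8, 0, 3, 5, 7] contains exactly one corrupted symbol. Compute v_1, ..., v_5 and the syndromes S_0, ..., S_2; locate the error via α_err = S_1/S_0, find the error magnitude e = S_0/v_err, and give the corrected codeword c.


S = (5, 6, 5), error at position 4, error magnitude e = 1, c = [8, 0, 3, 4, 7].

Step 1: column multipliers v_i = (∏_{j≠i}(α_i − α_j))^{−1} mod 11.
  i = 1 (α = 2): (2−7)(2−1)(2−10)(2−4) = (−5)·1·(−8)·(−2) = −80 ≡ 8, so v_1 = 8^{−1} = 7 (mod 11).
  i = 2 (α = 7): (7−2)(7−1)(7−10)(7−4) = 5·6·(−3)·3 = −270 ≡ 5, so v_2 = 5^{−1} = 9 (mod 11).
  i = 3 (α = 1): (1−2)(1−7)(1−10)(1−4) = (−1)·(−6)·(−9)·(−3) = 162 ≡ 8, so v_3 = 8^{−1} = 7 (mod 11).
  i = 4 (α = 10): (10−2)(10−7)(10−1)(10−4) = 8·3·9·6 = 1296 ≡ 9, so v_4 = 9^{−1} = 5 (mod 11).
  i = 5 (α = 4): (4−2)(4−7)(4−1)(4−10) = 2·(−3)·3·(−6) = 108 ≡ 9, so v_5 = 9^{−1} = 5 (mod 11).
  v = [7, 9, 7, 5, 5].
Step 2: syndromes of r = [8, 0, 3, 5, 7] (all sums mod 11).
  S_0 = Σ v_i r_i = 7·8 + 9·0 + 7·3 + 5·5 + 5·7 = 137 ≡ 5.
  S_1 = Σ v_i α_i r_i = 7·2·8 + 9·7·0 + 7·1·3 + 5·10·5 + 5·4·7 = 523 ≡ 6.
  α_i^2 mod 11 = [4, 5, 1, 1, 5].
  S_2 = Σ v_i α_i^2 r_i = 7·4·8 + 9·5·0 + 7·1·3 + 5·1·5 + 5·5·7 = 445 ≡ 5.
  S = (5, 6, 5) ≠ 0, so r is not a codeword (an error is present).
Step 3: locate the error. For a single error e at position i, S_ℓ = v_i·e·α_i^ℓ, so α_err = S_1/S_0.
  S_0^{−1} = 5^{−1} = 9 (mod 11), so α_err = 6·9 = 54 ≡ 10 = α_4. Error position i = 4.
  Consistency check: S_2/S_1 = 5·2 = 10 ≡ 10 = α_err ✓ (single-error assumption holds).
Step 4: error magnitude e = S_0/v_4 = S_0·∏_{j≠4}(α_4 − α_j) = 5·9 = 45 ≡ 1 (mod 11).
Step 5: correct position 4: c_4 = r_4 − e = 5 − 1 ≡ 4 (mod 11). Hence c = [8, 0, 3, 4, 7].
  Check: interpolating c through the α_i gives m(x) = 9 + 5·x (degree < 2) with m(α_i) = c_i for every i, so c is indeed a codeword.


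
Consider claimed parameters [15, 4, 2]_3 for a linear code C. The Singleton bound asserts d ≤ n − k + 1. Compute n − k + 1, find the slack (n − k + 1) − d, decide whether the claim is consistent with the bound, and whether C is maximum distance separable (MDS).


Singleton RHS = n − k + 1 = 12, slack = 10, bound satisfied, not MDS.

Singleton bound: d ≤ n − k + 1.
Here n = 15, k = 4, so n − k + 1 = 12.
Given d = 2, check d ≤ 12: YES.
Slack = (n − k + 1) − d = 10.
The code is NOT MDS (slack = 10 > 0).
Description: the claimed parameters are [15, 4, 2]_3; such a code would be non-MDS.


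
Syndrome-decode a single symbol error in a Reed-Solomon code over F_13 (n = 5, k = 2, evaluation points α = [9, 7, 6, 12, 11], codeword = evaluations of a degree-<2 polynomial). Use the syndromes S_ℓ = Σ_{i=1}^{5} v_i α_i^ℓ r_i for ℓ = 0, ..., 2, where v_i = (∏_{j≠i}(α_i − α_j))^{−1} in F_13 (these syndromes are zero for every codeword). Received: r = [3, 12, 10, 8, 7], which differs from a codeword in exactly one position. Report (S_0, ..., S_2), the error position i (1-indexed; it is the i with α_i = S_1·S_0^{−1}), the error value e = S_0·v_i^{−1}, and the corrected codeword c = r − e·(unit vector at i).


S = (1, 12, 1), error at position 4, error magnitude e = 12, c = [3, 12, 10, 9, 7].

Step 1: column multipliers v_i = (∏_{j≠i}(α_i − α_j))^{−1} mod 13.
  i = 1 (α = 9): (9−7)(9−6)(9−12)(9−11) = 2·3·(−3)·(−2) = 36 ≡ 10, so v_1 = 10^{−1} = 4 (mod 13).
  i = 2 (α = 7): (7−9)(7−6)(7−12)(7−11) = (−2)·1·(−5)·(−4) = −40 ≡ 12, so v_2 = 12^{−1} = 12 (mod 13).
  i = 3 (α = 6): (6−9)(6−7)(6−12)(6−11) = (−3)·(−1)·(−6)·(−5) = 90 ≡ 12, so v_3 = 12^{−1} = 12 (mod 13).
  i = 4 (α = 12): (12−9)(12−7)(12−6)(12−11) = 3·5·6·1 = 90 ≡ 12, so v_4 = 12^{−1} = 12 (mod 13).
  i = 5 (α = 11): (11−9)(11−7)(11−6)(11−12) = 2·4·5·(−1) = −40 ≡ 12, so v_5 = 12^{−1} = 12 (mod 13).
  v = [4, 12, 12, 12, 12].
Step 2: syndromes of r = [3, 12, 10, 8, 7] (all sums mod 13).
  S_0 = Σ v_i r_i = 4·3 + 12·12 + 12·10 + 12·8 + 12·7 = 456 ≡ 1.
  S_1 = Σ v_i α_i r_i = 4·9·3 + 12·7·12 + 12·6·10 + 12·12·8 + 12·11·7 = 3912 ≡ 12.
  α_i^2 mod 13 = [3, 10, 10, 1, 4].
  S_2 = Σ v_i α_i^2 r_i = 4·3·3 + 12·10·12 + 12·10·10 + 12·1·8 + 12·4·7 = 3108 ≡ 1.
  S = (1, 12, 1) ≠ 0, so r is not a codeword (an error is present).
Step 3: locate the error. For a single error e at position i, S_ℓ = v_i·e·α_i^ℓ, so α_err = S_1/S_0.
  S_0^{−1} = 1^{−1} = 1 (mod 13), so α_err = 12·1 = 12 ≡ 12 = α_4. Error position i = 4.
  Consistency check: S_2/S_1 = 1·12 = 12 ≡ 12 = α_err ✓ (single-error assumption holds).
Step 4: error magnitude e = S_0/v_4 = S_0·∏_{j≠4}(α_4 − α_j) = 1·12 = 12 ≡ 12 (mod 13).
Step 5: correct position 4: c_4 = r_4 − e = 8 − 12 ≡ 9 (mod 13). Hence c = [3, 12, 10, 9, 7].
  Check: interpolating c through the α_i gives m(x) = 11 + 2·x (degree < 2) with m(α_i) = c_i for every i, so c is indeed a codeword.


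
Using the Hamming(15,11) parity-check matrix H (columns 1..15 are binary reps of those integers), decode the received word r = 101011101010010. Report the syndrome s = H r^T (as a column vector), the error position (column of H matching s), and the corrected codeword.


s = (1, 0, 1, 0)^T, error position = 10, corrected codeword c = 101011101110010

Compute s = H r^T mod 2 one row at a time:
  s_1 = 0 + 1 + 0 + 1 + 0 + 0 + 1 + 0 = 3 ≡ 1 (mod 2).
  s_2 = 0 + 1 + 1 + 1 + 0 + 0 + 1 + 0 = 4 ≡ 0 (mod 2).
  s_3 = 0 + 1 + 1 + 1 + 0 + 1 + 1 + 0 = 5 ≡ 1 (mod 2).
  s_4 = 1 + 1 + 1 + 1 + 1 + 1 + 0 + 0 = 6 ≡ 0 (mod 2).
s = (1, 0, 1, 0)^T — this equals column 10 of H (binary 1010), so error is at position 10.
Correct: flip bit 10 of r = 101011101010010 to get c = 101011101110010.


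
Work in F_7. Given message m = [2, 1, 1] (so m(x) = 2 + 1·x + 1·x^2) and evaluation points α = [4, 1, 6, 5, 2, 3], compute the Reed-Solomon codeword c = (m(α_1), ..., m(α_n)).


c = [1, 4, 2, 4, 1, 0]

Message polynomial: m(x) = 2 + 1·x + 1·x^2 (mod 7).
For each evaluation point α_i, compute m(α_i) mod 7:
  α_1 = 4: Horner steps 1 → 5 → 1, so m(4) = 1.
  α_2 = 1: Horner steps 1 → 2 → 4, so m(1) = 4.
  α_3 = 6: Horner steps 1 → 0 → 2, so m(6) = 2.
  α_4 = 5: Horner steps 1 → 6 → 4, so m(5) = 4.
  α_5 = 2: Horner steps 1 → 3 → 1, so m(2) = 1.
  α_6 = 3: Horner steps 1 → 4 → 0, so m(3) = 0.
Codeword c = [1, 4, 2, 4, 1, 0] ∈ F_7^6.


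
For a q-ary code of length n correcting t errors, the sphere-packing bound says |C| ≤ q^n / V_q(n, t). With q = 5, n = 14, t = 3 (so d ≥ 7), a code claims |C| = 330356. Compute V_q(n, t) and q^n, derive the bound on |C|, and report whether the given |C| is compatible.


V_q(n, t) = 24809, q^n = 6103515625, Hamming bound = 246020, |C| = 330356 > bound (violated).

Step 1: Compute V_q(n, t) = Σ_{j=0}^3 C(n, j) (q−1)^j.
  j = 0: C(14,0)·(4)^0 = 1·1 = 1.
  j = 1: C(14,1)·(4)^1 = 14·4 = 56.
  j = 2: C(14,2)·(4)^2 = 91·16 = 1456.
  j = 3: C(14,3)·(4)^3 = 364·64 = 23296.
  V_q(n, t) = 1 + 56 + 1456 + 23296 = 24809.
Step 2: q^n = 5^14 = 6103515625.
Step 3: Hamming bound ⌊q^n / V_q(n,t)⌋ = ⌊6103515625/24809⌋ = 246020.
Step 4: Compare |C| = 330356 to 246020: violated.
The claimed |C| lies above the Hamming bound, so no 5-ary code of length 14 with d ≥ 7 can have 330356 codewords.


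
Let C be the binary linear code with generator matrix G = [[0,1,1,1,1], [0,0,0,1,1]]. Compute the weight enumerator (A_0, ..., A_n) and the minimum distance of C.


Weight distribution: A_0 = 1, A_2 = 2, A_4 = 1. Minimum distance d = 2.

Enumerate all 2^2 = 4 messages m ∈ F_2^2.
For each, compute codeword c = mG in F_2^5, then tally its weight.
  m = 00 → c = 00000, weight = 0.
  m = 10 → c = 01111, weight = 4.
  m = 01 → c = 00011, weight = 2.
  m = 11 → c = 01100, weight = 2.
Tally weights:
  weight 0: 1 codewords.
  weight 2: 2 codewords.
  weight 4: 1 codewords.
Minimum distance d = smallest w > 0 with A_w > 0 = 2.
Sanity: Σ A_w = 4 = 2^2 = 4 ✓.


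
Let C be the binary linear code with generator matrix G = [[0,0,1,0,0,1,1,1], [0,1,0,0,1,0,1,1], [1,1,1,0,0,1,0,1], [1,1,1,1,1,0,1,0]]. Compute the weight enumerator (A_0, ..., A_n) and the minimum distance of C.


Weight distribution: A_0 = 1, A_3 = 4, A_4 = 5, A_5 = 4, A_6 = 2. Minimum distance d = 3.

Enumerate all 2^4 = 16 messages m ∈ F_2^4.
For each, compute codeword c = mG in F_2^8, then tally its weight.
  m = 0000 → c = 00000000, weight = 0.
  m = 1000 → c = 00100111, weight = 4.
  m = 0100 → c = 01001011, weight = 4.
  m = 1100 → c = 01101100, weight = 4.
  m = 0010 → c = 11100101, weight = 5.
  m = 1010 → c = 11000010, weight = 3.
  m = 0110 → c = 10101110, weight = 5.
  m = 1110 → c = 10001001, weight = 3.
  m = 0001 → c = 11111010, weight = 6.
  m = 1001 → c = 11011101, weight = 6.
  m = 0101 → c = 10110001, weight = 4.
  m = 1101 → c = 10010110, weight = 4.
  m = 0011 → c = 00011111, weight = 5.
  m = 1011 → c = 00111000, weight = 3.
  m = 0111 → c = 01010100, weight = 3.
  m = 1111 → c = 01110011, weight = 5.
Tally weights:
  weight 0: 1 codewords.
  weight 3: 4 codewords.
  weight 4: 5 codewords.
  weight 5: 4 codewords.
  weight 6: 2 codewords.
Minimum distance d = smallest w > 0 with A_w > 0 = 3.
Sanity: Σ A_w = 16 = 2^4 = 16 ✓.


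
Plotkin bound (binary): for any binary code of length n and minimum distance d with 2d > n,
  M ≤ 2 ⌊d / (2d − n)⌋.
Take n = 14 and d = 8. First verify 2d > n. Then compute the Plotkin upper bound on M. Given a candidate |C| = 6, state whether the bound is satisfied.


Plotkin bound M ≤ 8; given |C| = 6 ≤ bound (satisfied).

Check applicability: 2d = 16, n = 14.
2d − n = 2 > 0, so Plotkin applies.
Compute d/(2d−n) = 8/2 ≈ 4.0000.
⌊d/(2d−n)⌋ = 4.
Plotkin bound: M ≤ 2·4 = 8.
Given |C| = 6, check: satisfied.
This |C| is below the Plotkin bound.


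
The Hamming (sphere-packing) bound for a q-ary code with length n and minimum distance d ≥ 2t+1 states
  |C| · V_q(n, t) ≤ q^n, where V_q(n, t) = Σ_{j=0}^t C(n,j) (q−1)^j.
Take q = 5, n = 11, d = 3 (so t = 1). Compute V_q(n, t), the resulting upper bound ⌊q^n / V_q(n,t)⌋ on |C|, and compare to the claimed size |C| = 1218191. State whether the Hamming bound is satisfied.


V_q(n, t) = 45, q^n = 48828125, Hamming bound = 1085069, |C| = 1218191 > bound (violated).

Step 1: Compute V_q(n, t) = Σ_{j=0}^1 C(n, j) (q−1)^j.
  j = 0: C(11,0)·(4)^0 = 1·1 = 1.
  j = 1: C(11,1)·(4)^1 = 11·4 = 44.
  V_q(n, t) = 1 + 44 = 45.
Step 2: q^n = 5^11 = 48828125.
Step 3: Hamming bound ⌊q^n / V_q(n,t)⌋ = ⌊48828125/45⌋ = 1085069.
Step 4: Compare |C| = 1218191 to 1085069: violated.
The claimed |C| lies above the Hamming bound, so no 5-ary code of length 11 with d ≥ 3 can have 1218191 codewords.


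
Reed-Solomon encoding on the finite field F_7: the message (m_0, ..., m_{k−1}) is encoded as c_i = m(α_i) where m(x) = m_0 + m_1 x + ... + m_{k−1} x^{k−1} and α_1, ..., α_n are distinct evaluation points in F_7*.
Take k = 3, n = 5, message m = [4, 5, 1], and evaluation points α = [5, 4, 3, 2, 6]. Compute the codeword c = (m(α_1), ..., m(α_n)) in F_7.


c = [5, 5, 0, 4, 0]

Message polynomial: m(x) = 4 + 5·x + 1·x^2 (mod 7).
For each evaluation point α_i, compute m(α_i) mod 7:
  α_1 = 5: Horner steps 1 → 3 → 5, so m(5) = 5.
  α_2 = 4: Horner steps 1 → 2 → 5, so m(4) = 5.
  α_3 = 3: Horner steps 1 → 1 → 0, so m(3) = 0.
  α_4 = 2: Horner steps 1 → 0 → 4, so m(2) = 4.
  α_5 = 6: Horner steps 1 → 4 → 0, so m(6) = 0.
Codeword c = [5, 5, 0, 4, 0] ∈ F_7^5.


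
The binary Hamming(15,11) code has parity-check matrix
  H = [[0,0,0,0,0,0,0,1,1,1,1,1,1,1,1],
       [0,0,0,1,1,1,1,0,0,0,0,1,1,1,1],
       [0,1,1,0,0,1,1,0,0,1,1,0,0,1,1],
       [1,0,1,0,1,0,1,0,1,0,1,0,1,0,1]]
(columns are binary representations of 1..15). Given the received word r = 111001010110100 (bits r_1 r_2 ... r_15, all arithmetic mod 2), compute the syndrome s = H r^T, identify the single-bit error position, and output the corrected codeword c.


s = (0, 0, 1, 0)^T, error position = 2, corrected codeword c = 101001010110100

Compute s = H r^T mod 2 one row at a time:
  s_1 = 1 + 0 + 1 + 1 + 0 + 1 + 0 + 0 = 4 ≡ 0 (mod 2).
  s_2 = 0 + 0 + 1 + 0 + 0 + 1 + 0 + 0 = 2 ≡ 0 (mod 2).
  s_3 = 1 + 1 + 1 + 0 + 1 + 1 + 0 + 0 = 5 ≡ 1 (mod 2).
  s_4 = 1 + 1 + 0 + 0 + 0 + 1 + 1 + 0 = 4 ≡ 0 (mod 2).
s = (0, 0, 1, 0)^T — this equals column 2 of H (binary 0010), so error is at position 2.
Correct: flip bit 2 of r = 111001010110100 to get c = 101001010110100.


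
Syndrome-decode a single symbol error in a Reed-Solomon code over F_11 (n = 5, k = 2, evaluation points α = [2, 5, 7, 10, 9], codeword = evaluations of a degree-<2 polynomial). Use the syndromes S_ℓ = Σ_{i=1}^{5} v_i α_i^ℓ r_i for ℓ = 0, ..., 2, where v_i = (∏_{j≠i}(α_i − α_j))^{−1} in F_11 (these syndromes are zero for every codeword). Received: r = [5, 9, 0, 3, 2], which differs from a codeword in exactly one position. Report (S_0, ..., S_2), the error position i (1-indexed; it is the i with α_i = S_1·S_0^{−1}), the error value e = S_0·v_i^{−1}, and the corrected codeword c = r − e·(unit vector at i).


S = (8, 5, 10), error at position 1, error magnitude e = 10, c = [6, 9, 0, 3, 2].

Step 1: column multipliers v_i = (∏_{j≠i}(α_i − α_j))^{−1} mod 11.
  i = 1 (α = 2): (2−5)(2−7)(2−10)(2−9) = (−3)·(−5)·(−8)·(−7) = 840 ≡ 4, so v_1 = 4^{−1} = 3 (mod 11).
  i = 2 (α = 5): (5−2)(5−7)(5−10)(5−9) = 3·(−2)·(−5)·(−4) = −120 ≡ 1, so v_2 = 1^{−1} = 1 (mod 11).
  i = 3 (α = 7): (7−2)(7−5)(7−10)(7−9) = 5·2·(−3)·(−2) = 60 ≡ 5, so v_3 = 5^{−1} = 9 (mod 11).
  i = 4 (α = 10): (10−2)(10−5)(10−7)(10−9) = 8·5·3·1 = 120 ≡ 10, so v_4 = 10^{−1} = 10 (mod 11).
  i = 5 (α = 9): (9−2)(9−5)(9−7)(9−10) = 7·4·2·(−1) = −56 ≡ 10, so v_5 = 10^{−1} = 10 (mod 11).
  v = [3, 1, 9, 10, 10].
Step 2: syndromes of r = [5, 9, 0, 3, 2] (all sums mod 11).
  S_0 = Σ v_i r_i = 3·5 + 1·9 + 9·0 + 10·3 + 10·2 = 74 ≡ 8.
  S_1 = Σ v_i α_i r_i = 3·2·5 + 1·5·9 + 9·7·0 + 10·10·3 + 10·9·2 = 555 ≡ 5.
  α_i^2 mod 11 = [4, 3, 5, 1, 4].
  S_2 = Σ v_i α_i^2 r_i = 3·4·5 + 1·3·9 + 9·5·0 + 10·1·3 + 10·4·2 = 197 ≡ 10.
  S = (8, 5, 10) ≠ 0, so r is not a codeword (an error is present).
Step 3: locate the error. For a single error e at position i, S_ℓ = v_i·e·α_i^ℓ, so α_err = S_1/S_0.
  S_0^{−1} = 8^{−1} = 7 (mod 11), so α_err = 5·7 = 35 ≡ 2 = α_1. Error position i = 1.
  Consistency check: S_2/S_1 = 10·9 = 90 ≡ 2 = α_err ✓ (single-error assumption holds).
Step 4: error magnitude e = S_0/v_1 = S_0·∏_{j≠1}(α_1 − α_j) = 8·4 = 32 ≡ 10 (mod 11).
Step 5: correct position 1: c_1 = r_1 − e = 5 − 10 ≡ 6 (mod 11). Hence c = [6, 9, 0, 3, 2].
  Check: interpolating c through the α_i gives m(x) = 4 + 1·x (degree < 2) with m(α_i) = c_i for every i, so c is indeed a codeword.


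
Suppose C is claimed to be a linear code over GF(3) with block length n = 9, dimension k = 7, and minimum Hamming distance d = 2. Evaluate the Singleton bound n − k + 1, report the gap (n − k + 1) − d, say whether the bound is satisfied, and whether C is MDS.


Singleton RHS = n − k + 1 = 3, slack = 1, bound satisfied, not MDS.

Singleton bound: d ≤ n − k + 1.
Here n = 9, k = 7, so n − k + 1 = 3.
Given d = 2, check d ≤ 3: YES.
Slack = (n − k + 1) − d = 1.
The code is NOT MDS (slack = 1 > 0).
Description: the claimed parameters are [9, 7, 2]_3; such a code would be non-MDS.


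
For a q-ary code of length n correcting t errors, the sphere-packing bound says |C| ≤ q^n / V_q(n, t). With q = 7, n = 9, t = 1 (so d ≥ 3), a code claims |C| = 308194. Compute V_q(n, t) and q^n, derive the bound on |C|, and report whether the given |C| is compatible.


V_q(n, t) = 55, q^n = 40353607, Hamming bound = 733701, |C| = 308194 ≤ bound (satisfied).

Step 1: Compute V_q(n, t) = Σ_{j=0}^1 C(n, j) (q−1)^j.
  j = 0: C(9,0)·(6)^0 = 1·1 = 1.
  j = 1: C(9,1)·(6)^1 = 9·6 = 54.
  V_q(n, t) = 1 + 54 = 55.
Step 2: q^n = 7^9 = 40353607.
Step 3: Hamming bound ⌊q^n / V_q(n,t)⌋ = ⌊40353607/55⌋ = 733701.
Step 4: Compare |C| = 308194 to 733701: satisfied.
The claimed |C| lies below the Hamming bound.


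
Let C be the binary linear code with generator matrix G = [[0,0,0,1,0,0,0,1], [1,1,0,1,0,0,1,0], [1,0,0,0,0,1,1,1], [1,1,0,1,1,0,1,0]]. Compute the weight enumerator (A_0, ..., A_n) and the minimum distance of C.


Weight distribution: A_0 = 1, A_1 = 1, A_2 = 2, A_3 = 2, A_4 = 5, A_5 = 5. Minimum distance d = 1.

Enumerate all 2^4 = 16 messages m ∈ F_2^4.
For each, compute codeword c = mG in F_2^8, then tally its weight.
  m = 0000 → c = 00000000, weight = 0.
  m = 1000 → c = 00010001, weight = 2.
  m = 0100 → c = 11010010, weight = 4.
  m = 1100 → c = 11000011, weight = 4.
  m = 0010 → c = 10000111, weight = 4.
  m = 1010 → c = 10010110, weight = 4.
  m = 0110 → c = 01010101, weight = 4.
  m = 1110 → c = 01000100, weight = 2.
  m = 0001 → c = 11011010, weight = 5.
  m = 1001 → c = 11001011, weight = 5.
  m = 0101 → c = 00001000, weight = 1.
  m = 1101 → c = 00011001, weight = 3.
  m = 0011 → c = 01011101, weight = 5.
  m = 1011 → c = 01001100, weight = 3.
  m = 0111 → c = 10001111, weight = 5.
  m = 1111 → c = 10011110, weight = 5.
Tally weights:
  weight 0: 1 codewords.
  weight 1: 1 codewords.
  weight 2: 2 codewords.
  weight 3: 2 codewords.
  weight 4: 5 codewords.
  weight 5: 5 codewords.
Minimum distance d = smallest w > 0 with A_w > 0 = 1.
Sanity: Σ A_w = 16 = 2^4 = 16 ✓.


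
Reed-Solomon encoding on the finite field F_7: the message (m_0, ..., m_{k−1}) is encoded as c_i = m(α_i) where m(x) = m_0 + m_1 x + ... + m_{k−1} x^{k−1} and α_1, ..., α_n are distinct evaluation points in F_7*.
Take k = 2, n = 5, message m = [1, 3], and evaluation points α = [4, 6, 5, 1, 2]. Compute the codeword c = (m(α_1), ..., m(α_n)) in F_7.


c = [6, 5, 2, 4, 0]

Message polynomial: m(x) = 1 + 3·x (mod 7).
For each evaluation point α_i, compute m(α_i) mod 7:
  α_1 = 4: Horner steps 3 → 6, so m(4) = 6.
  α_2 = 6: Horner steps 3 → 5, so m(6) = 5.
  α_3 = 5: Horner steps 3 → 2, so m(5) = 2.
  α_4 = 1: Horner steps 3 → 4, so m(1) = 4.
  α_5 = 2: Horner steps 3 → 0, so m(2) = 0.
Codeword c = [6, 5, 2, 4, 0] ∈ F_7^5.


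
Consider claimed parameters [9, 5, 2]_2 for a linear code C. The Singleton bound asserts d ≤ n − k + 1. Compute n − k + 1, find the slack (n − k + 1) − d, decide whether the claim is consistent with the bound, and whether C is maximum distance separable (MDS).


Singleton RHS = n − k + 1 = 5, slack = 3, bound satisfied, not MDS.

Singleton bound: d ≤ n − k + 1.
Here n = 9, k = 5, so n − k + 1 = 5.
Given d = 2, check d ≤ 5: YES.
Slack = (n − k + 1) − d = 3.
The code is NOT MDS (slack = 3 > 0).
Description: the claimed parameters are [9, 5, 2]_2; such a code would be non-MDS.


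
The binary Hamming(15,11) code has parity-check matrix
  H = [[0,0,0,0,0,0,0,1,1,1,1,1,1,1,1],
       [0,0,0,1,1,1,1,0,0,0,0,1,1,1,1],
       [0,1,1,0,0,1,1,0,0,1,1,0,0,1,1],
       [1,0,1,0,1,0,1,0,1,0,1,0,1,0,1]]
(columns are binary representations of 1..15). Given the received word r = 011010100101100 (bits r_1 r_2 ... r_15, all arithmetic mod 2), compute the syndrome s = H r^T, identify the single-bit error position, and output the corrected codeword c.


s = (1, 0, 0, 0)^T, error position = 8, corrected codeword c = 011010110101100

Compute s = H r^T mod 2 one row at a time:
  s_1 = 0 + 0 + 1 + 0 + 1 + 1 + 0 + 0 = 3 ≡ 1 (mod 2).
  s_2 = 0 + 1 + 0 + 1 + 1 + 1 + 0 + 0 = 4 ≡ 0 (mod 2).
  s_3 = 1 + 1 + 0 + 1 + 1 + 0 + 0 + 0 = 4 ≡ 0 (mod 2).
  s_4 = 0 + 1 + 1 + 1 + 0 + 0 + 1 + 0 = 4 ≡ 0 (mod 2).
s = (1, 0, 0, 0)^T — this equals column 8 of H (binary 1000), so error is at position 8.
Correct: flip bit 8 of r = 011010100101100 to get c = 011010110101100.


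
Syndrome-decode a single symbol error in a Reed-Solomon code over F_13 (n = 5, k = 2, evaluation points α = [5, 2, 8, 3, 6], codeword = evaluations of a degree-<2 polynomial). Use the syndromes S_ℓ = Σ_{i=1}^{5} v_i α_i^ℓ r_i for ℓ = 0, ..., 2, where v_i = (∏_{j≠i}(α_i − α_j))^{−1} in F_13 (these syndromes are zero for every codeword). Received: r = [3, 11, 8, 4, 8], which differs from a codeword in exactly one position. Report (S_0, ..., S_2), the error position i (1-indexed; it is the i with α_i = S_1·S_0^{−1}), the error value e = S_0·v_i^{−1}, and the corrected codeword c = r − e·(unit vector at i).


S = (6, 10, 8), error at position 5, error magnitude e = 12, c = [3, 11, 8, 4, 9].

Step 1: column multipliers v_i = (∏_{j≠i}(α_i − α_j))^{−1} mod 13.
  i = 1 (α = 5): (5−2)(5−8)(5−3)(5−6) = 3·(−3)·2·(−1) = 18 ≡ 5, so v_1 = 5^{−1} = 8 (mod 13).
  i = 2 (α = 2): (2−5)(2−8)(2−3)(2−6) = (−3)·(−6)·(−1)·(−4) = 72 ≡ 7, so v_2 = 7^{−1} = 2 (mod 13).
  i = 3 (α = 8): (8−5)(8−2)(8−3)(8−6) = 3·6·5·2 = 180 ≡ 11, so v_3 = 11^{−1} = 6 (mod 13).
  i = 4 (α = 3): (3−5)(3−2)(3−8)(3−6) = (−2)·1·(−5)·(−3) = −30 ≡ 9, so v_4 = 9^{−1} = 3 (mod 13).
  i = 5 (α = 6): (6−5)(6−2)(6−8)(6−3) = 1·4·(−2)·3 = −24 ≡ 2, so v_5 = 2^{−1} = 7 (mod 13).
  v = [8, 2, 6, 3, 7].
Step 2: syndromes of r = [3, 11, 8, 4, 8] (all sums mod 13).
  S_0 = Σ v_i r_i = 8·3 + 2·11 + 6·8 + 3·4 + 7·8 = 162 ≡ 6.
  S_1 = Σ v_i α_i r_i = 8·5·3 + 2·2·11 + 6·8·8 + 3·3·4 + 7·6·8 = 920 ≡ 10.
  α_i^2 mod 13 = [12, 4, 12, 9, 10].
  S_2 = Σ v_i α_i^2 r_i = 8·12·3 + 2·4·11 + 6·12·8 + 3·9·4 + 7·10·8 = 1620 ≡ 8.
  S = (6, 10, 8) ≠ 0, so r is not a codeword (an error is present).
Step 3: locate the error. For a single error e at position i, S_ℓ = v_i·e·α_i^ℓ, so α_err = S_1/S_0.
  S_0^{−1} = 6^{−1} = 11 (mod 13), so α_err = 10·11 = 110 ≡ 6 = α_5. Error position i = 5.
  Consistency check: S_2/S_1 = 8·4 = 32 ≡ 6 = α_err ✓ (single-error assumption holds).
Step 4: error magnitude e = S_0/v_5 = S_0·∏_{j≠5}(α_5 − α_j) = 6·2 = 12 ≡ 12 (mod 13).
Step 5: correct position 5: c_5 = r_5 − e = 8 − 12 ≡ 9 (mod 13). Hence c = [3, 11, 8, 4, 9].
  Check: interpolating c through the α_i gives m(x) = 12 + 6·x (degree < 2) with m(α_i) = c_i for every i, so c is indeed a codeword.


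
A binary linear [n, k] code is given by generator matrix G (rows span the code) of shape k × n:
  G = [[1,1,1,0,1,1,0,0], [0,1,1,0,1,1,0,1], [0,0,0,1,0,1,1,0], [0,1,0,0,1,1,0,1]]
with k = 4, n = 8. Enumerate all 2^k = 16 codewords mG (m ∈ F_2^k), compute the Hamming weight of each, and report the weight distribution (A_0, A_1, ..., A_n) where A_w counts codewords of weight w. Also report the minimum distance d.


Weight distribution: A_0 = 1, A_1 = 1, A_2 = 1, A_3 = 2, A_4 = 3, A_5 = 5, A_6 = 3. Minimum distance d = 1.

Enumerate all 2^4 = 16 messages m ∈ F_2^4.
For each, compute codeword c = mG in F_2^8, then tally its weight.
  m = 0000 → c = 00000000, weight = 0.
  m = 1000 → c = 11101100, weight = 5.
  m = 0100 → c = 01101101, weight = 5.
  m = 1100 → c = 10000001, weight = 2.
  m = 0010 → c = 00010110, weight = 3.
  m = 1010 → c = 11111010, weight = 6.
  m = 0110 → c = 01111011, weight = 6.
  m = 1110 → c = 10010111, weight = 5.
  m = 0001 → c = 01001101, weight = 4.
  m = 1001 → c = 10100001, weight = 3.
  m = 0101 → c = 00100000, weight = 1.
  m = 1101 → c = 11001100, weight = 4.
  m = 0011 → c = 01011011, weight = 5.
  m = 1011 → c = 10110111, weight = 6.
  m = 0111 → c = 00110110, weight = 4.
  m = 1111 → c = 11011010, weight = 5.
Tally weights:
  weight 0: 1 codewords.
  weight 1: 1 codewords.
  weight 2: 1 codewords.
  weight 3: 2 codewords.
  weight 4: 3 codewords.
  weight 5: 5 codewords.
  weight 6: 3 codewords.
Minimum distance d = smallest w > 0 with A_w > 0 = 1.
Sanity: Σ A_w = 16 = 2^4 = 16 ✓.


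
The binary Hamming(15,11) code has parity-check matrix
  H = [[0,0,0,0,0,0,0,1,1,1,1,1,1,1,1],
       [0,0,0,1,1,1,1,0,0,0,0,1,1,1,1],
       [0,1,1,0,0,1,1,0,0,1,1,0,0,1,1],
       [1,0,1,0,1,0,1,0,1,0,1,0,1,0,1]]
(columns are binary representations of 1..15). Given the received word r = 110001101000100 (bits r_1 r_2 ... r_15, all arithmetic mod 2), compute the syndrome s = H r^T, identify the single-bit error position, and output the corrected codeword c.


s = (0, 1, 1, 0)^T, error position = 6, corrected codeword c = 110000101000100

Compute s = H r^T mod 2 one row at a time:
  s_1 = 0 + 1 + 0 + 0 + 0 + 1 + 0 + 0 = 2 ≡ 0 (mod 2).
  s_2 = 0 + 0 + 1 + 1 + 0 + 1 + 0 + 0 = 3 ≡ 1 (mod 2).
  s_3 = 1 + 0 + 1 + 1 + 0 + 0 + 0 + 0 = 3 ≡ 1 (mod 2).
  s_4 = 1 + 0 + 0 + 1 + 1 + 0 + 1 + 0 = 4 ≡ 0 (mod 2).
s = (0, 1, 1, 0)^T — this equals column 6 of H (binary 0110), so error is at position 6.
Correct: flip bit 6 of r = 110001101000100 to get c = 110000101000100.


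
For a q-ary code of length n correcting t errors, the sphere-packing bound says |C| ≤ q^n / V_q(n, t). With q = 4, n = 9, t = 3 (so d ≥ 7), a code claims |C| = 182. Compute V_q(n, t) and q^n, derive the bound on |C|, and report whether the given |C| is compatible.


V_q(n, t) = 2620, q^n = 262144, Hamming bound = 100, |C| = 182 > bound (violated).

Step 1: Compute V_q(n, t) = Σ_{j=0}^3 C(n, j) (q−1)^j.
  j = 0: C(9,0)·(3)^0 = 1·1 = 1.
  j = 1: C(9,1)·(3)^1 = 9·3 = 27.
  j = 2: C(9,2)·(3)^2 = 36·9 = 324.
  j = 3: C(9,3)·(3)^3 = 84·27 = 2268.
  V_q(n, t) = 1 + 27 + 324 + 2268 = 2620.
Step 2: q^n = 4^9 = 262144.
Step 3: Hamming bound ⌊q^n / V_q(n,t)⌋ = ⌊262144/2620⌋ = 100.
Step 4: Compare |C| = 182 to 100: violated.
The claimed |C| lies above the Hamming bound, so no 4-ary code of length 9 with d ≥ 7 can have 182 codewords.


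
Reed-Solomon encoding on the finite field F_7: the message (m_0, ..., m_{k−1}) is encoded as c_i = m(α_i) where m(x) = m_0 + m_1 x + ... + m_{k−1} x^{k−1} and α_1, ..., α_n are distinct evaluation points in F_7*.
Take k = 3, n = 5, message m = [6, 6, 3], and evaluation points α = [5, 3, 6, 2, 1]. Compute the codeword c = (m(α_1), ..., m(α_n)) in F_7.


c = [6, 2, 3, 2, 1]

Message polynomial: m(x) = 6 + 6·x + 3·x^2 (mod 7).
For each evaluation point α_i, compute m(α_i) mod 7:
  α_1 = 5: Horner steps 3 → 0 → 6, so m(5) = 6.
  α_2 = 3: Horner steps 3 → 1 → 2, so m(3) = 2.
  α_3 = 6: Horner steps 3 → 3 → 3, so m(6) = 3.
  α_4 = 2: Horner steps 3 → 5 → 2, so m(2) = 2.
  α_5 = 1: Horner steps 3 → 2 → 1, so m(1) = 1.
Codeword c = [6, 2, 3, 2, 1] ∈ F_7^5.


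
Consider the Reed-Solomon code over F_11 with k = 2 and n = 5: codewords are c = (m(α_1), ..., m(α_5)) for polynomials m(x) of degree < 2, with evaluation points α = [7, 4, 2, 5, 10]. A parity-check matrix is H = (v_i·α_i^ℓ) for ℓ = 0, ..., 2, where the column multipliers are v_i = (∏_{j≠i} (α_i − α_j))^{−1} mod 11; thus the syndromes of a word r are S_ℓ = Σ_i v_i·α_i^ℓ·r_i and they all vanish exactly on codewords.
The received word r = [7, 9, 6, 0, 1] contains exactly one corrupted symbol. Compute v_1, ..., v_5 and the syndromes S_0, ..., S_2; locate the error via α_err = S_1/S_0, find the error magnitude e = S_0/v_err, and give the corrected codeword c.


S = (5, 9, 3), error at position 2, error magnitude e = 7, c = [7, 2, 6, 0, 1].

Step 1: column multipliers v_i = (∏_{j≠i}(α_i − α_j))^{−1} mod 11.
  i = 1 (α = 7): (7−4)(7−2)(7−5)(7−10) = 3·5·2·(−3) = −90 ≡ 9, so v_1 = 9^{−1} = 5 (mod 11).
  i = 2 (α = 4): (4−7)(4−2)(4−5)(4−10) = (−3)·2·(−1)·(−6) = −36 ≡ 8, so v_2 = 8^{−1} = 7 (mod 11).
  i = 3 (α = 2): (2−7)(2−4)(2−5)(2−10) = (−5)·(−2)·(−3)·(−8) = 240 ≡ 9, so v_3 = 9^{−1} = 5 (mod 11).
  i = 4 (α = 5): (5−7)(5−4)(5−2)(5−10) = (−2)·1·3·(−5) = 30 ≡ 8, so v_4 = 8^{−1} = 7 (mod 11).
  i = 5 (α = 10): (10−7)(10−4)(10−2)(10−5) = 3·6·8·5 = 720 ≡ 5, so v_5 = 5^{−1} = 9 (mod 11).
  v = [5, 7, 5, 7, 9].
Step 2: syndromes of r = [7, 9, 6, 0, 1] (all sums mod 11).
  S_0 = Σ v_i r_i = 5·7 + 7·9 + 5·6 + 7·0 + 9·1 = 137 ≡ 5.
  S_1 = Σ v_i α_i r_i = 5·7·7 + 7·4·9 + 5·2·6 + 7·5·0 + 9·10·1 = 647 ≡ 9.
  α_i^2 mod 11 = [5, 5, 4, 3, 1].
  S_2 = Σ v_i α_i^2 r_i = 5·5·7 + 7·5·9 + 5·4·6 + 7·3·0 + 9·1·1 = 619 ≡ 3.
  S = (5, 9, 3) ≠ 0, so r is not a codeword (an error is present).
Step 3: locate the error. For a single error e at position i, S_ℓ = v_i·e·α_i^ℓ, so α_err = S_1/S_0.
  S_0^{−1} = 5^{−1} = 9 (mod 11), so α_err = 9·9 = 81 ≡ 4 = α_2. Error position i = 2.
  Consistency check: S_2/S_1 = 3·5 = 15 ≡ 4 = α_err ✓ (single-error assumption holds).
Step 4: error magnitude e = S_0/v_2 = S_0·∏_{j≠2}(α_2 − α_j) = 5·8 = 40 ≡ 7 (mod 11).
Step 5: correct position 2: c_2 = r_2 − e = 9 − 7 ≡ 2 (mod 11). Hence c = [7, 2, 6, 0, 1].
  Check: interpolating c through the α_i gives m(x) = 10 + 9·x (degree < 2) with m(α_i) = c_i for every i, so c is indeed a codeword.


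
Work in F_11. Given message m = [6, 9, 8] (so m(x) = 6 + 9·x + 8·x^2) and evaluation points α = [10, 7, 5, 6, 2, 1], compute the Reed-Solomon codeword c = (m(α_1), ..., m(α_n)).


c = [5, 10, 9, 7, 1, 1]

Message polynomial: m(x) = 6 + 9·x + 8·x^2 (mod 11).
For each evaluation point α_i, compute m(α_i) mod 11:
  α_1 = 10: Horner steps 8 → 1 → 5, so m(10) = 5.
  α_2 = 7: Horner steps 8 → 10 → 10, so m(7) = 10.
  α_3 = 5: Horner steps 8 → 5 → 9, so m(5) = 9.
  α_4 = 6: Horner steps 8 → 2 → 7, so m(6) = 7.
  α_5 = 2: Horner steps 8 → 3 → 1, so m(2) = 1.
  α_6 = 1: Horner steps 8 → 6 → 1, so m(1) = 1.
Codeword c = [5, 10, 9, 7, 1, 1] ∈ F_11^6.


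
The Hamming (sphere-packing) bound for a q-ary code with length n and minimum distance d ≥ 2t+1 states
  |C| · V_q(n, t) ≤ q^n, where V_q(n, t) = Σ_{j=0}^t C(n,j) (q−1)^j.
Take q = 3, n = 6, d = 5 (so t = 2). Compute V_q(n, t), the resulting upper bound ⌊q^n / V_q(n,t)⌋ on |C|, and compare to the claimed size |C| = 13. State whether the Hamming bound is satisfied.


V_q(n, t) = 73, q^n = 729, Hamming bound = 9, |C| = 13 > bound (violated).

Step 1: Compute V_q(n, t) = Σ_{j=0}^2 C(n, j) (q−1)^j.
  j = 0: C(6,0)·(2)^0 = 1·1 = 1.
  j = 1: C(6,1)·(2)^1 = 6·2 = 12.
  j = 2: C(6,2)·(2)^2 = 15·4 = 60.
  V_q(n, t) = 1 + 12 + 60 = 73.
Step 2: q^n = 3^6 = 729.
Step 3: Hamming bound ⌊q^n / V_q(n,t)⌋ = ⌊729/73⌋ = 9.
Step 4: Compare |C| = 13 to 9: violated.
The claimed |C| lies above the Hamming bound, so no 3-ary code of length 6 with d ≥ 5 can have 13 codewords.


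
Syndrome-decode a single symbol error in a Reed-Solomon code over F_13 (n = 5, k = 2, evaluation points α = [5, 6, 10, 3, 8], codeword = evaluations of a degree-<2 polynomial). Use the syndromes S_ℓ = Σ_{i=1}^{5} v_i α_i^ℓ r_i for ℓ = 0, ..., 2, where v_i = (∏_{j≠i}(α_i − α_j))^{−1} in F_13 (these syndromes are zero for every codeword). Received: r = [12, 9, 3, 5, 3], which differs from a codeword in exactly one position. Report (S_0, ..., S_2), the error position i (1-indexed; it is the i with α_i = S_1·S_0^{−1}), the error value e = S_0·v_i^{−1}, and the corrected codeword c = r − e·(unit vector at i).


S = (12, 3, 4), error at position 3, error magnitude e = 6, c = [12, 9, 10, 5, 3].

Step 1: column multipliers v_i = (∏_{j≠i}(α_i − α_j))^{−1} mod 13.
  i = 1 (α = 5): (5−6)(5−10)(5−3)(5−8) = (−1)·(−5)·2·(−3) = −30 ≡ 9, so v_1 = 9^{−1} = 3 (mod 13).
  i = 2 (α = 6): (6−5)(6−10)(6−3)(6−8) = 1·(−4)·3·(−2) = 24 ≡ 11, so v_2 = 11^{−1} = 6 (mod 13).
  i = 3 (α = 10): (10−5)(10−6)(10−3)(10−8) = 5·4·7·2 = 280 ≡ 7, so v_3 = 7^{−1} = 2 (mod 13).
  i = 4 (α = 3): (3−5)(3−6)(3−10)(3−8) = (−2)·(−3)·(−7)·(−5) = 210 ≡ 2, so v_4 = 2^{−1} = 7 (mod 13).
  i = 5 (α = 8): (8−5)(8−6)(8−10)(8−3) = 3·2·(−2)·5 = −60 ≡ 5, so v_5 = 5^{−1} = 8 (mod 13).
  v = [3, 6, 2, 7, 8].
Step 2: syndromes of r = [12, 9, 3, 5, 3] (all sums mod 13).
  S_0 = Σ v_i r_i = 3·12 + 6·9 + 2·3 + 7·5 + 8·3 = 155 ≡ 12.
  S_1 = Σ v_i α_i r_i = 3·5·12 + 6·6·9 + 2·10·3 + 7·3·5 + 8·8·3 = 861 ≡ 3.
  α_i^2 mod 13 = [12, 10, 9, 9, 12].
  S_2 = Σ v_i α_i^2 r_i = 3·12·12 + 6·10·9 + 2·9·3 + 7·9·5 + 8·12·3 = 1629 ≡ 4.
  S = (12, 3, 4) ≠ 0, so r is not a codeword (an error is present).
Step 3: locate the error. For a single error e at position i, S_ℓ = v_i·e·α_i^ℓ, so α_err = S_1/S_0.
  S_0^{−1} = 12^{−1} = 12 (mod 13), so α_err = 3·12 = 36 ≡ 10 = α_3. Error position i = 3.
  Consistency check: S_2/S_1 = 4·9 = 36 ≡ 10 = α_err ✓ (single-error assumption holds).
Step 4: error magnitude e = S_0/v_3 = S_0·∏_{j≠3}(α_3 − α_j) = 12·7 = 84 ≡ 6 (mod 13).
Step 5: correct position 3: c_3 = r_3 − e = 3 − 6 ≡ 10 (mod 13). Hence c = [12, 9, 10, 5, 3].
  Check: interpolating c through the α_i gives m(x) = 1 + 10·x (degree < 2) with m(α_i) = c_i for every i, so c is indeed a codeword.


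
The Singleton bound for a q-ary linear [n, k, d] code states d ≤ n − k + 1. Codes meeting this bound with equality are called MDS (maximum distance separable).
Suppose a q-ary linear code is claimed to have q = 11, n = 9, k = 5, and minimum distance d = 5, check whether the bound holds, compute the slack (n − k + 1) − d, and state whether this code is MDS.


Singleton RHS = n − k + 1 = 5, slack = 0, bound satisfied, MDS.

Singleton bound: d ≤ n − k + 1.
Here n = 9, k = 5, so n − k + 1 = 5.
Given d = 5, check d ≤ 5: YES.
Slack = (n − k + 1) − d = 0.
The code is MDS (slack = 0).
Description: the claimed parameters are [9, 5, 5]_11; such a code would be MDS (meets Singleton bound).


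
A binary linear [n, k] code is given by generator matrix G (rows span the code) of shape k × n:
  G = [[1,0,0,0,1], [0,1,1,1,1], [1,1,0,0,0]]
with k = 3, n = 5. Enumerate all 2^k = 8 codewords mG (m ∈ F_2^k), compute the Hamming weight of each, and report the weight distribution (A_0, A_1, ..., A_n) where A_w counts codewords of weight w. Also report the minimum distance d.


Weight distribution: A_0 = 1, A_2 = 4, A_4 = 3. Minimum distance d = 2.

Enumerate all 2^3 = 8 messages m ∈ F_2^3.
For each, compute codeword c = mG in F_2^5, then tally its weight.
  m = 000 → c = 00000, weight = 0.
  m = 100 → c = 10001, weight = 2.
  m = 010 → c = 01111, weight = 4.
  m = 110 → c = 11110, weight = 4.
  m = 001 → c = 11000, weight = 2.
  m = 101 → c = 01001, weight = 2.
  m = 011 → c = 10111, weight = 4.
  m = 111 → c = 00110, weight = 2.
Tally weights:
  weight 0: 1 codewords.
  weight 2: 4 codewords.
  weight 4: 3 codewords.
Minimum distance d = smallest w > 0 with A_w > 0 = 2.
Sanity: Σ A_w = 8 = 2^3 = 8 ✓.
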